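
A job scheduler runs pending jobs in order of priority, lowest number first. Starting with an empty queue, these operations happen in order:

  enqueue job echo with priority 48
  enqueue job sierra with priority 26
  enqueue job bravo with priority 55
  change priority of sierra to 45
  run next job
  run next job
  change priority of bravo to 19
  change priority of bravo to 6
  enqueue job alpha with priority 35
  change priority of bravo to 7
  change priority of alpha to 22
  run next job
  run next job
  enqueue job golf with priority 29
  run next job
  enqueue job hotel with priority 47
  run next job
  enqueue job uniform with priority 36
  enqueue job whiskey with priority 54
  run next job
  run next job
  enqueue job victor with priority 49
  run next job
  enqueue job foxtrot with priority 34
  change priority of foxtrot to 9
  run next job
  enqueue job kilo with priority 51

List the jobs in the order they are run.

sierra → echo → bravo → alpha → golf → hotel → uniform → whiskey → victor → foxtrot

add echo (priority 48) → {echo:48}
add sierra (priority 26) → {sierra:26, echo:48}
add bravo (priority 55) → {sierra:26, echo:48, bravo:55}
update sierra to priority 45 → {sierra:45, echo:48, bravo:55}
run next job → sierra; now {echo:48, bravo:55}
run next job → echo; now {bravo:55}
update bravo to priority 19 → {bravo:19}
update bravo to priority 6 → {bravo:6}
add alpha (priority 35) → {bravo:6, alpha:35}
update bravo to priority 7 → {bravo:7, alpha:35}
update alpha to priority 22 → {bravo:7, alpha:22}
run next job → bravo; now {alpha:22}
run next job → alpha; now {}
add golf (priority 29) → {golf:29}
run next job → golf; now {}
add hotel (priority 47) → {hotel:47}
run next job → hotel; now {}
add uniform (priority 36) → {uniform:36}
add whiskey (priority 54) → {uniform:36, whiskey:54}
run next job → uniform; now {whiskey:54}
run next job → whiskey; now {}
add victor (priority 49) → {victor:49}
run next job → victor; now {}
add foxtrot (priority 34) → {foxtrot:34}
update foxtrot to priority 9 → {foxtrot:9}
run next job → foxtrot; now {}
add kilo (priority 51) → {kilo:51}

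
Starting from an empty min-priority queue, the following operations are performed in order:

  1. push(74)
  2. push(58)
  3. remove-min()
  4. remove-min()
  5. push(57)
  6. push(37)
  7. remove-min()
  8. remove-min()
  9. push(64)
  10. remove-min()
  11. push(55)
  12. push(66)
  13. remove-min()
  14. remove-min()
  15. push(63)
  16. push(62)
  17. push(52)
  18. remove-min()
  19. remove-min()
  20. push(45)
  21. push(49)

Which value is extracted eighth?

insert 74 → {74}
insert 58 → {58, 74}
remove-min → 58; now {74}
remove-min → 74; now {}
insert 57 → {57}
insert 37 → {37, 57}
remove-min → 37; now {57}
remove-min → 57; now {}
insert 64 → {64}
remove-min → 64; now {}
insert 55 → {55}
insert 66 → {55, 66}
remove-min → 55; now {66}
remove-min → 66; now {}
insert 63 → {63}
insert 62 → {62, 63}
insert 52 → {52, 62, 63}
remove-min → 52; now {62, 63}
remove-min → 62; now {63}
insert 45 → {45, 63}
insert 49 → {45, 49, 63}

52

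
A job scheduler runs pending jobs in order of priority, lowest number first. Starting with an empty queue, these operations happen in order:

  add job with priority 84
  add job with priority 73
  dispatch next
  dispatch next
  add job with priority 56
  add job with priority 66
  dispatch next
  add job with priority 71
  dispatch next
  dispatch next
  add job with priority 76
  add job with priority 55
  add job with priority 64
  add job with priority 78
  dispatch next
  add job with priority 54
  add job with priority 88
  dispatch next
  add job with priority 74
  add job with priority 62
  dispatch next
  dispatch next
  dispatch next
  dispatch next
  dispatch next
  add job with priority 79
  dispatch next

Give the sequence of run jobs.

insert 84 → {84}
insert 73 → {73, 84}
dispatch next → 73; now {84}
dispatch next → 84; now {}
insert 56 → {56}
insert 66 → {56, 66}
dispatch next → 56; now {66}
insert 71 → {66, 71}
dispatch next → 66; now {71}
dispatch next → 71; now {}
insert 76 → {76}
insert 55 → {55, 76}
insert 64 → {55, 64, 76}
insert 78 → {55, 64, 76, 78}
dispatch next → 55; now {64, 76, 78}
insert 54 → {54, 64, 76, 78}
insert 88 → {54, 64, 76, 78, 88}
dispatch next → 54; now {64, 76, 78, 88}
insert 74 → {64, 74, 76, 78, 88}
insert 62 → {62, 64, 74, 76, 78, 88}
dispatch next → 62; now {64, 74, 76, 78, 88}
dispatch next → 64; now {74, 76, 78, 88}
dispatch next → 74; now {76, 78, 88}
dispatch next → 76; now {78, 88}
dispatch next → 78; now {88}
insert 79 → {79, 88}
dispatch next → 79; now {88}

73 → 84 → 56 → 66 → 71 → 55 → 54 → 62 → 64 → 74 → 76 → 78 → 79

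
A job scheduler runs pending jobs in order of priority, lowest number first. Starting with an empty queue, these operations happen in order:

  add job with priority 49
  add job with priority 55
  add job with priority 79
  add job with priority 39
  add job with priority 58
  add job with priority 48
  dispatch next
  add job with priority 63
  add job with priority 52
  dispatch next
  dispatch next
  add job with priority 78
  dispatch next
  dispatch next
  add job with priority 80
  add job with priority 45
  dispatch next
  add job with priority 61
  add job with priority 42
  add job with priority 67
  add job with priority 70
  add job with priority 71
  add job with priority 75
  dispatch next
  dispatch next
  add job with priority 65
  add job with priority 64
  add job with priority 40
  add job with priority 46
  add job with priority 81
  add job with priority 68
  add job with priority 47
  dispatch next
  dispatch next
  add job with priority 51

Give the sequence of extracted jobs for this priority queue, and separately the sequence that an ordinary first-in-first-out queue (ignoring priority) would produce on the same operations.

insert 49 → {49}
insert 55 → {49, 55}
insert 79 → {49, 55, 79}
insert 39 → {39, 49, 55, 79}
insert 58 → {39, 49, 55, 58, 79}
insert 48 → {39, 48, 49, 55, 58, 79}
dispatch next → 39; now {48, 49, 55, 58, 79}
insert 63 → {48, 49, 55, 58, 63, 79}
insert 52 → {48, 49, 52, 55, 58, 63, 79}
dispatch next → 48; now {49, 52, 55, 58, 63, 79}
dispatch next → 49; now {52, 55, 58, 63, 79}
insert 78 → {52, 55, 58, 63, 78, 79}
dispatch next → 52; now {55, 58, 63, 78, 79}
dispatch next → 55; now {58, 63, 78, 79}
insert 80 → {58, 63, 78, 79, 80}
insert 45 → {45, 58, 63, 78, 79, 80}
dispatch next → 45; now {58, 63, 78, 79, 80}
insert 61 → {58, 61, 63, 78, 79, 80}
insert 42 → {42, 58, 61, 63, 78, 79, 80}
insert 67 → {42, 58, 61, 63, 67, 78, 79, 80}
insert 70 → {42, 58, 61, 63, 67, 70, 78, 79, 80}
insert 71 → {42, 58, 61, 63, 67, 70, 71, 78, 79, 80}
insert 75 → {42, 58, 61, 63, 67, 70, 71, 75, 78, 79, 80}
dispatch next → 42; now {58, 61, 63, 67, 70, 71, 75, 78, 79, 80}
dispatch next → 58; now {61, 63, 67, 70, 71, 75, 78, 79, 80}
insert 65 → {61, 63, 65, 67, 70, 71, 75, 78, 79, 80}
insert 64 → {61, 63, 64, 65, 67, 70, 71, 75, 78, 79, 80}
insert 40 → {40, 61, 63, 64, 65, 67, 70, 71, 75, 78, 79, 80}
insert 46 → {40, 46, 61, 63, 64, 65, 67, 70, 71, 75, 78, 79, 80}
insert 81 → {40, 46, 61, 63, 64, 65, 67, 70, 71, 75, 78, 79, 80, 81}
insert 68 → {40, 46, 61, 63, 64, 65, 67, 68, 70, 71, 75, 78, 79, 80, 81}
insert 47 → {40, 46, 47, 61, 63, 64, 65, 67, 68, 70, 71, 75, 78, 79, 80, 81}
dispatch next → 40; now {46, 47, 61, 63, 64, 65, 67, 68, 70, 71, 75, 78, 79, 80, 81}
dispatch next → 46; now {47, 61, 63, 64, 65, 67, 68, 70, 71, 75, 78, 79, 80, 81}
insert 51 → {47, 51, 61, 63, 64, 65, 67, 68, 70, 71, 75, 78, 79, 80, 81}

priority queue: [39, 48, 49, 52, 55, 45, 42, 58, 40, 46]; FIFO queue: 49 → 55 → 79 → 39 → 58 → 48 → 63 → 52 → 78 → 80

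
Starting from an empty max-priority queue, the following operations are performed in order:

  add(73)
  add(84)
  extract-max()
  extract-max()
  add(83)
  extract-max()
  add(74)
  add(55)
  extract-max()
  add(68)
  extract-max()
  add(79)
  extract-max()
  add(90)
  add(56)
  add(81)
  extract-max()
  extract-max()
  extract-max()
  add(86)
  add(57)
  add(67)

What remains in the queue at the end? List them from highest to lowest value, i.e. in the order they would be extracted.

insert 73 → {73}
insert 84 → {84, 73}
extract-max → 84; now {73}
extract-max → 73; now {}
insert 83 → {83}
extract-max → 83; now {}
insert 74 → {74}
insert 55 → {74, 55}
extract-max → 74; now {55}
insert 68 → {68, 55}
extract-max → 68; now {55}
insert 79 → {79, 55}
extract-max → 79; now {55}
insert 90 → {90, 55}
insert 56 → {90, 56, 55}
insert 81 → {90, 81, 56, 55}
extract-max → 90; now {81, 56, 55}
extract-max → 81; now {56, 55}
extract-max → 56; now {55}
insert 86 → {86, 55}
insert 57 → {86, 57, 55}
insert 67 → {86, 67, 57, 55}

86, 67, 57, 55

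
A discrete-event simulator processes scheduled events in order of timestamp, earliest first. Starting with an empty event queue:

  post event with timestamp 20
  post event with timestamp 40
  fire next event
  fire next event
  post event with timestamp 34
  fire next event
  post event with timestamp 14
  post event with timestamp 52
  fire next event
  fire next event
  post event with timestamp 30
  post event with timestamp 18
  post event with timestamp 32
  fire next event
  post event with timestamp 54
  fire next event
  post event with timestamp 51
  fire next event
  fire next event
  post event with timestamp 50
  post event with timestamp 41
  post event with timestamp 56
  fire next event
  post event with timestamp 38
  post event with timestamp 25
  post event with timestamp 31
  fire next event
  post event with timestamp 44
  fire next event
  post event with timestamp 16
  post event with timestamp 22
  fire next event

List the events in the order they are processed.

[20, 40, 34, 14, 52, 18, 30, 32, 51, 41, 25, 31, 16]

insert 20 → {20}
insert 40 → {20, 40}
fire next event → 20; now {40}
fire next event → 40; now {}
insert 34 → {34}
fire next event → 34; now {}
insert 14 → {14}
insert 52 → {14, 52}
fire next event → 14; now {52}
fire next event → 52; now {}
insert 30 → {30}
insert 18 → {18, 30}
insert 32 → {18, 30, 32}
fire next event → 18; now {30, 32}
insert 54 → {30, 32, 54}
fire next event → 30; now {32, 54}
insert 51 → {32, 51, 54}
fire next event → 32; now {51, 54}
fire next event → 51; now {54}
insert 50 → {50, 54}
insert 41 → {41, 50, 54}
insert 56 → {41, 50, 54, 56}
fire next event → 41; now {50, 54, 56}
insert 38 → {38, 50, 54, 56}
insert 25 → {25, 38, 50, 54, 56}
insert 31 → {25, 31, 38, 50, 54, 56}
fire next event → 25; now {31, 38, 50, 54, 56}
insert 44 → {31, 38, 44, 50, 54, 56}
fire next event → 31; now {38, 44, 50, 54, 56}
insert 16 → {16, 38, 44, 50, 54, 56}
insert 22 → {16, 22, 38, 44, 50, 54, 56}
fire next event → 16; now {22, 38, 44, 50, 54, 56}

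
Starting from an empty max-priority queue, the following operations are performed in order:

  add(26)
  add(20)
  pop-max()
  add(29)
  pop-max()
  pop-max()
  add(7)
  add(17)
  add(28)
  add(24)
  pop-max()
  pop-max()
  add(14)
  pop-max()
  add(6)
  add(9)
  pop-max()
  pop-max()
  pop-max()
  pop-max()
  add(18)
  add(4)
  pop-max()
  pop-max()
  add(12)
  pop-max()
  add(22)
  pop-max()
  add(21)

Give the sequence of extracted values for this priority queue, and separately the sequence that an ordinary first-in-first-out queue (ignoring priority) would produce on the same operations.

insert 26 → {26}
insert 20 → {26, 20}
pop-max → 26; now {20}
insert 29 → {29, 20}
pop-max → 29; now {20}
pop-max → 20; now {}
insert 7 → {7}
insert 17 → {17, 7}
insert 28 → {28, 17, 7}
insert 24 → {28, 24, 17, 7}
pop-max → 28; now {24, 17, 7}
pop-max → 24; now {17, 7}
insert 14 → {17, 14, 7}
pop-max → 17; now {14, 7}
insert 6 → {14, 7, 6}
insert 9 → {14, 9, 7, 6}
pop-max → 14; now {9, 7, 6}
pop-max → 9; now {7, 6}
pop-max → 7; now {6}
pop-max → 6; now {}
insert 18 → {18}
insert 4 → {18, 4}
pop-max → 18; now {4}
pop-max → 4; now {}
insert 12 → {12}
pop-max → 12; now {}
insert 22 → {22}
pop-max → 22; now {}
insert 21 → {21}

priority queue: 26 → 29 → 20 → 28 → 24 → 17 → 14 → 9 → 7 → 6 → 18 → 4 → 12 → 22; FIFO queue: 26 → 20 → 29 → 7 → 17 → 28 → 24 → 14 → 6 → 9 → 18 → 4 → 12 → 22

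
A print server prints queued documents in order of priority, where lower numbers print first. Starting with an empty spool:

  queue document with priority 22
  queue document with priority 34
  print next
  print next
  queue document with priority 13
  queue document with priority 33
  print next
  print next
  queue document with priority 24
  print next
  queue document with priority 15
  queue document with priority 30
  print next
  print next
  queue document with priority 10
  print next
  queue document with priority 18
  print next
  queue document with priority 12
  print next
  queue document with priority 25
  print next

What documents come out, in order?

[22, 34, 13, 33, 24, 15, 30, 10, 18, 12, 25]

insert 22 → {22}
insert 34 → {22, 34}
print next → 22; now {34}
print next → 34; now {}
insert 13 → {13}
insert 33 → {13, 33}
print next → 13; now {33}
print next → 33; now {}
insert 24 → {24}
print next → 24; now {}
insert 15 → {15}
insert 30 → {15, 30}
print next → 15; now {30}
print next → 30; now {}
insert 10 → {10}
print next → 10; now {}
insert 18 → {18}
print next → 18; now {}
insert 12 → {12}
print next → 12; now {}
insert 25 → {25}
print next → 25; now {}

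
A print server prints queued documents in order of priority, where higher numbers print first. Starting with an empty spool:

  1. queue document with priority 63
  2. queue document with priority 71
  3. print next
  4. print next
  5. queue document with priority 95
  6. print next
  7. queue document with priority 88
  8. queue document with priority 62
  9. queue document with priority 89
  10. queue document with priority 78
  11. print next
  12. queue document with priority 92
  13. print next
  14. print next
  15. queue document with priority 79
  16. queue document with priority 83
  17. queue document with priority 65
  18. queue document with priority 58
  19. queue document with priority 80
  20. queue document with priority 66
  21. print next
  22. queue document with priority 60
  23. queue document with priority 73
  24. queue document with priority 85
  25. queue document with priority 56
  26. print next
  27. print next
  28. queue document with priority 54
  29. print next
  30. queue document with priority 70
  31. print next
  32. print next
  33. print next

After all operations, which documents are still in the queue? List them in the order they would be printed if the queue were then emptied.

[66, 65, 62, 60, 58, 56, 54]

insert 63 → {63}
insert 71 → {71, 63}
print next → 71; now {63}
print next → 63; now {}
insert 95 → {95}
print next → 95; now {}
insert 88 → {88}
insert 62 → {88, 62}
insert 89 → {89, 88, 62}
insert 78 → {89, 88, 78, 62}
print next → 89; now {88, 78, 62}
insert 92 → {92, 88, 78, 62}
print next → 92; now {88, 78, 62}
print next → 88; now {78, 62}
insert 79 → {79, 78, 62}
insert 83 → {83, 79, 78, 62}
insert 65 → {83, 79, 78, 65, 62}
insert 58 → {83, 79, 78, 65, 62, 58}
insert 80 → {83, 80, 79, 78, 65, 62, 58}
insert 66 → {83, 80, 79, 78, 66, 65, 62, 58}
print next → 83; now {80, 79, 78, 66, 65, 62, 58}
insert 60 → {80, 79, 78, 66, 65, 62, 60, 58}
insert 73 → {80, 79, 78, 73, 66, 65, 62, 60, 58}
insert 85 → {85, 80, 79, 78, 73, 66, 65, 62, 60, 58}
insert 56 → {85, 80, 79, 78, 73, 66, 65, 62, 60, 58, 56}
print next → 85; now {80, 79, 78, 73, 66, 65, 62, 60, 58, 56}
print next → 80; now {79, 78, 73, 66, 65, 62, 60, 58, 56}
insert 54 → {79, 78, 73, 66, 65, 62, 60, 58, 56, 54}
print next → 79; now {78, 73, 66, 65, 62, 60, 58, 56, 54}
insert 70 → {78, 73, 70, 66, 65, 62, 60, 58, 56, 54}
print next → 78; now {73, 70, 66, 65, 62, 60, 58, 56, 54}
print next → 73; now {70, 66, 65, 62, 60, 58, 56, 54}
print next → 70; now {66, 65, 62, 60, 58, 56, 54}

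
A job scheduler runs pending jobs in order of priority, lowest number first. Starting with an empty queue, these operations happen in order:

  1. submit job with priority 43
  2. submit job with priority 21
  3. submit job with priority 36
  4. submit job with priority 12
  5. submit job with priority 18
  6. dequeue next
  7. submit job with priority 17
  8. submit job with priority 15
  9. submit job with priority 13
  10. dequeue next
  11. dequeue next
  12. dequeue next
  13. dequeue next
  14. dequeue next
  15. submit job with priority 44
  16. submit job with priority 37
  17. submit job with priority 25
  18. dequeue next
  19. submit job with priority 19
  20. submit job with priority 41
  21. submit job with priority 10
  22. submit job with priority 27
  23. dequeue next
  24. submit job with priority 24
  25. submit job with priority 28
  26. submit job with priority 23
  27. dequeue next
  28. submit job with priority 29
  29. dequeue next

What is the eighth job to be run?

10

insert 43 → {43}
insert 21 → {21, 43}
insert 36 → {21, 36, 43}
insert 12 → {12, 21, 36, 43}
insert 18 → {12, 18, 21, 36, 43}
dequeue next → 12; now {18, 21, 36, 43}
insert 17 → {17, 18, 21, 36, 43}
insert 15 → {15, 17, 18, 21, 36, 43}
insert 13 → {13, 15, 17, 18, 21, 36, 43}
dequeue next → 13; now {15, 17, 18, 21, 36, 43}
dequeue next → 15; now {17, 18, 21, 36, 43}
dequeue next → 17; now {18, 21, 36, 43}
dequeue next → 18; now {21, 36, 43}
dequeue next → 21; now {36, 43}
insert 44 → {36, 43, 44}
insert 37 → {36, 37, 43, 44}
insert 25 → {25, 36, 37, 43, 44}
dequeue next → 25; now {36, 37, 43, 44}
insert 19 → {19, 36, 37, 43, 44}
insert 41 → {19, 36, 37, 41, 43, 44}
insert 10 → {10, 19, 36, 37, 41, 43, 44}
insert 27 → {10, 19, 27, 36, 37, 41, 43, 44}
dequeue next → 10; now {19, 27, 36, 37, 41, 43, 44}
insert 24 → {19, 24, 27, 36, 37, 41, 43, 44}
insert 28 → {19, 24, 27, 28, 36, 37, 41, 43, 44}
insert 23 → {19, 23, 24, 27, 28, 36, 37, 41, 43, 44}
dequeue next → 19; now {23, 24, 27, 28, 36, 37, 41, 43, 44}
insert 29 → {23, 24, 27, 28, 29, 36, 37, 41, 43, 44}
dequeue next → 23; now {24, 27, 28, 29, 36, 37, 41, 43, 44}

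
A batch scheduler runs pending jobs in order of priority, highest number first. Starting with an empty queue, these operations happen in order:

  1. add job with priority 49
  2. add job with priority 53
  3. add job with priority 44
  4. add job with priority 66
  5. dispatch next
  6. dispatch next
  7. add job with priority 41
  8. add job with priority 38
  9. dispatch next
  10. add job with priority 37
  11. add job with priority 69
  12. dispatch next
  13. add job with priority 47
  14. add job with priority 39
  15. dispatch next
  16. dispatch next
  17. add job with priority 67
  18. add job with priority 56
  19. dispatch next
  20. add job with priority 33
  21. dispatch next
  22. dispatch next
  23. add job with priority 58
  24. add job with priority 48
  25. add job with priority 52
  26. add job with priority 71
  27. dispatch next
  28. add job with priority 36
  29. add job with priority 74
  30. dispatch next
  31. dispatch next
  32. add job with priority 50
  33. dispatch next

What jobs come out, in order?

[66, 53, 49, 69, 47, 44, 67, 56, 41, 71, 74, 58, 52]

insert 49 → {49}
insert 53 → {53, 49}
insert 44 → {53, 49, 44}
insert 66 → {66, 53, 49, 44}
dispatch next → 66; now {53, 49, 44}
dispatch next → 53; now {49, 44}
insert 41 → {49, 44, 41}
insert 38 → {49, 44, 41, 38}
dispatch next → 49; now {44, 41, 38}
insert 37 → {44, 41, 38, 37}
insert 69 → {69, 44, 41, 38, 37}
dispatch next → 69; now {44, 41, 38, 37}
insert 47 → {47, 44, 41, 38, 37}
insert 39 → {47, 44, 41, 39, 38, 37}
dispatch next → 47; now {44, 41, 39, 38, 37}
dispatch next → 44; now {41, 39, 38, 37}
insert 67 → {67, 41, 39, 38, 37}
insert 56 → {67, 56, 41, 39, 38, 37}
dispatch next → 67; now {56, 41, 39, 38, 37}
insert 33 → {56, 41, 39, 38, 37, 33}
dispatch next → 56; now {41, 39, 38, 37, 33}
dispatch next → 41; now {39, 38, 37, 33}
insert 58 → {58, 39, 38, 37, 33}
insert 48 → {58, 48, 39, 38, 37, 33}
insert 52 → {58, 52, 48, 39, 38, 37, 33}
insert 71 → {71, 58, 52, 48, 39, 38, 37, 33}
dispatch next → 71; now {58, 52, 48, 39, 38, 37, 33}
insert 36 → {58, 52, 48, 39, 38, 37, 36, 33}
insert 74 → {74, 58, 52, 48, 39, 38, 37, 36, 33}
dispatch next → 74; now {58, 52, 48, 39, 38, 37, 36, 33}
dispatch next → 58; now {52, 48, 39, 38, 37, 36, 33}
insert 50 → {52, 50, 48, 39, 38, 37, 36, 33}
dispatch next → 52; now {50, 48, 39, 38, 37, 36, 33}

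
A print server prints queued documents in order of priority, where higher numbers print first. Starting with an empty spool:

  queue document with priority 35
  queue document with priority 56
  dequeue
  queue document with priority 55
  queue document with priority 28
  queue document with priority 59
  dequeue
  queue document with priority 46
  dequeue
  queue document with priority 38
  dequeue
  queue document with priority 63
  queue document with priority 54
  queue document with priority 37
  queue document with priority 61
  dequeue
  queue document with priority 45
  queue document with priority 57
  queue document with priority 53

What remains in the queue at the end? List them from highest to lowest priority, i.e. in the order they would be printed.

61, 57, 54, 53, 45, 38, 37, 35, 28

insert 35 → {35}
insert 56 → {56, 35}
dequeue → 56; now {35}
insert 55 → {55, 35}
insert 28 → {55, 35, 28}
insert 59 → {59, 55, 35, 28}
dequeue → 59; now {55, 35, 28}
insert 46 → {55, 46, 35, 28}
dequeue → 55; now {46, 35, 28}
insert 38 → {46, 38, 35, 28}
dequeue → 46; now {38, 35, 28}
insert 63 → {63, 38, 35, 28}
insert 54 → {63, 54, 38, 35, 28}
insert 37 → {63, 54, 38, 37, 35, 28}
insert 61 → {63, 61, 54, 38, 37, 35, 28}
dequeue → 63; now {61, 54, 38, 37, 35, 28}
insert 45 → {61, 54, 45, 38, 37, 35, 28}
insert 57 → {61, 57, 54, 45, 38, 37, 35, 28}
insert 53 → {61, 57, 54, 53, 45, 38, 37, 35, 28}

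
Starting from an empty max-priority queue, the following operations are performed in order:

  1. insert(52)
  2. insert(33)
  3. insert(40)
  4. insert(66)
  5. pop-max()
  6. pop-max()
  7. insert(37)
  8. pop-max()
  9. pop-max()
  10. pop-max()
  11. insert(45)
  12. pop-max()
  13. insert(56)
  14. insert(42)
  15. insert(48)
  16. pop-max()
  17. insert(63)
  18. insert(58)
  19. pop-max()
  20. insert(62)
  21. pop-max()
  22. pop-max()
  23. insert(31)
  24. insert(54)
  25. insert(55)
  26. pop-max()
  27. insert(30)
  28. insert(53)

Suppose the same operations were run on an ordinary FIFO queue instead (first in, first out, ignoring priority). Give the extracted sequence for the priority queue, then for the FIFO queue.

insert 52 → {52}
insert 33 → {52, 33}
insert 40 → {52, 40, 33}
insert 66 → {66, 52, 40, 33}
pop-max → 66; now {52, 40, 33}
pop-max → 52; now {40, 33}
insert 37 → {40, 37, 33}
pop-max → 40; now {37, 33}
pop-max → 37; now {33}
pop-max → 33; now {}
insert 45 → {45}
pop-max → 45; now {}
insert 56 → {56}
insert 42 → {56, 42}
insert 48 → {56, 48, 42}
pop-max → 56; now {48, 42}
insert 63 → {63, 48, 42}
insert 58 → {63, 58, 48, 42}
pop-max → 63; now {58, 48, 42}
insert 62 → {62, 58, 48, 42}
pop-max → 62; now {58, 48, 42}
pop-max → 58; now {48, 42}
insert 31 → {48, 42, 31}
insert 54 → {54, 48, 42, 31}
insert 55 → {55, 54, 48, 42, 31}
pop-max → 55; now {54, 48, 42, 31}
insert 30 → {54, 48, 42, 31, 30}
insert 53 → {54, 53, 48, 42, 31, 30}

priority queue: 66, 52, 40, 37, 33, 45, 56, 63, 62, 58, 55; FIFO queue: 52, 33, 40, 66, 37, 45, 56, 42, 48, 63, 58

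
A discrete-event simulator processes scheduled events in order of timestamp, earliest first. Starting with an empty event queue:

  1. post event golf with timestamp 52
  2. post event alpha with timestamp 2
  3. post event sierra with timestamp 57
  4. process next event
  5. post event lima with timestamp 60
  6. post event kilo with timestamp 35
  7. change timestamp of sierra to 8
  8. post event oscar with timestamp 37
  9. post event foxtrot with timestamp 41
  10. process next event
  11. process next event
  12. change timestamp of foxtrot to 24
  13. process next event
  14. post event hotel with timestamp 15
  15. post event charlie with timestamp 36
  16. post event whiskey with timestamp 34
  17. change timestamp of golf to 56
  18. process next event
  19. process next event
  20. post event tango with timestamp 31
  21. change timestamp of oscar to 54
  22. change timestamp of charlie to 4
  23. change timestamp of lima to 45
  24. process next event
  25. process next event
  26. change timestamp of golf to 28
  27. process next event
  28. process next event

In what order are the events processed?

add golf (timestamp 52) → {golf:52}
add alpha (timestamp 2) → {alpha:2, golf:52}
add sierra (timestamp 57) → {alpha:2, golf:52, sierra:57}
process next event → alpha; now {golf:52, sierra:57}
add lima (timestamp 60) → {golf:52, sierra:57, lima:60}
add kilo (timestamp 35) → {kilo:35, golf:52, sierra:57, lima:60}
update sierra to timestamp 8 → {sierra:8, kilo:35, golf:52, lima:60}
add oscar (timestamp 37) → {sierra:8, kilo:35, oscar:37, golf:52, lima:60}
add foxtrot (timestamp 41) → {sierra:8, kilo:35, oscar:37, foxtrot:41, golf:52, lima:60}
process next event → sierra; now {kilo:35, oscar:37, foxtrot:41, golf:52, lima:60}
process next event → kilo; now {oscar:37, foxtrot:41, golf:52, lima:60}
update foxtrot to timestamp 24 → {foxtrot:24, oscar:37, golf:52, lima:60}
process next event → foxtrot; now {oscar:37, golf:52, lima:60}
add hotel (timestamp 15) → {hotel:15, oscar:37, golf:52, lima:60}
add charlie (timestamp 36) → {hotel:15, charlie:36, oscar:37, golf:52, lima:60}
add whiskey (timestamp 34) → {hotel:15, whiskey:34, charlie:36, oscar:37, golf:52, lima:60}
update golf to timestamp 56 → {hotel:15, whiskey:34, charlie:36, oscar:37, golf:56, lima:60}
process next event → hotel; now {whiskey:34, charlie:36, oscar:37, golf:56, lima:60}
process next event → whiskey; now {charlie:36, oscar:37, golf:56, lima:60}
add tango (timestamp 31) → {tango:31, charlie:36, oscar:37, golf:56, lima:60}
update oscar to timestamp 54 → {tango:31, charlie:36, oscar:54, golf:56, lima:60}
update charlie to timestamp 4 → {charlie:4, tango:31, oscar:54, golf:56, lima:60}
update lima to timestamp 45 → {charlie:4, tango:31, lima:45, oscar:54, golf:56}
process next event → charlie; now {tango:31, lima:45, oscar:54, golf:56}
process next event → tango; now {lima:45, oscar:54, golf:56}
update golf to timestamp 28 → {golf:28, lima:45, oscar:54}
process next event → golf; now {lima:45, oscar:54}
process next event → lima; now {oscar:54}

alpha → sierra → kilo → foxtrot → hotel → whiskey → charlie → tango → golf → lima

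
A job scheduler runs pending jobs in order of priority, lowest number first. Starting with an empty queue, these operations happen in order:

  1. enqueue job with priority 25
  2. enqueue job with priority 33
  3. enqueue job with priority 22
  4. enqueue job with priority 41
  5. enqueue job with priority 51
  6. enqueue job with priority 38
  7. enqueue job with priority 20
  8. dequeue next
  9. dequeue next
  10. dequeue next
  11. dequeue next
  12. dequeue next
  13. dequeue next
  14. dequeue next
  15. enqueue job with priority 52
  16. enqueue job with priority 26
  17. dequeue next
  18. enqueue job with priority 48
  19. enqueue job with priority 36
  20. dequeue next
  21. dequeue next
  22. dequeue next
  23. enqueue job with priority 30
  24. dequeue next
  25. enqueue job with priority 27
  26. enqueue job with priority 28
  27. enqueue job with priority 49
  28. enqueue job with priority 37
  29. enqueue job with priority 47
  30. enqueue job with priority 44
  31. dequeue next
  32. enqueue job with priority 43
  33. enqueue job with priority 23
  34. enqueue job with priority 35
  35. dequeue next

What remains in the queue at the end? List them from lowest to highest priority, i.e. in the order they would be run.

28, 35, 37, 43, 44, 47, 49

insert 25 → {25}
insert 33 → {25, 33}
insert 22 → {22, 25, 33}
insert 41 → {22, 25, 33, 41}
insert 51 → {22, 25, 33, 41, 51}
insert 38 → {22, 25, 33, 38, 41, 51}
insert 20 → {20, 22, 25, 33, 38, 41, 51}
dequeue next → 20; now {22, 25, 33, 38, 41, 51}
dequeue next → 22; now {25, 33, 38, 41, 51}
dequeue next → 25; now {33, 38, 41, 51}
dequeue next → 33; now {38, 41, 51}
dequeue next → 38; now {41, 51}
dequeue next → 41; now {51}
dequeue next → 51; now {}
insert 52 → {52}
insert 26 → {26, 52}
dequeue next → 26; now {52}
insert 48 → {48, 52}
insert 36 → {36, 48, 52}
dequeue next → 36; now {48, 52}
dequeue next → 48; now {52}
dequeue next → 52; now {}
insert 30 → {30}
dequeue next → 30; now {}
insert 27 → {27}
insert 28 → {27, 28}
insert 49 → {27, 28, 49}
insert 37 → {27, 28, 37, 49}
insert 47 → {27, 28, 37, 47, 49}
insert 44 → {27, 28, 37, 44, 47, 49}
dequeue next → 27; now {28, 37, 44, 47, 49}
insert 43 → {28, 37, 43, 44, 47, 49}
insert 23 → {23, 28, 37, 43, 44, 47, 49}
insert 35 → {23, 28, 35, 37, 43, 44, 47, 49}
dequeue next → 23; now {28, 35, 37, 43, 44, 47, 49}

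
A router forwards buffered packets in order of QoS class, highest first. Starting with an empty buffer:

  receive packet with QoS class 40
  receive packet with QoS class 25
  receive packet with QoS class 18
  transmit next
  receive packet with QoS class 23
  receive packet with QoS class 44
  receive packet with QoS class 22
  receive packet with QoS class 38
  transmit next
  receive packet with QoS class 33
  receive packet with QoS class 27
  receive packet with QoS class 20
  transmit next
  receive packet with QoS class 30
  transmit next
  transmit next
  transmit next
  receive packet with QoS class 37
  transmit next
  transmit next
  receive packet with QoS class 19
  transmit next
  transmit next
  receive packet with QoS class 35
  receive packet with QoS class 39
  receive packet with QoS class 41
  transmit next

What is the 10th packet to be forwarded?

22

insert 40 → {40}
insert 25 → {40, 25}
insert 18 → {40, 25, 18}
transmit next → 40; now {25, 18}
insert 23 → {25, 23, 18}
insert 44 → {44, 25, 23, 18}
insert 22 → {44, 25, 23, 22, 18}
insert 38 → {44, 38, 25, 23, 22, 18}
transmit next → 44; now {38, 25, 23, 22, 18}
insert 33 → {38, 33, 25, 23, 22, 18}
insert 27 → {38, 33, 27, 25, 23, 22, 18}
insert 20 → {38, 33, 27, 25, 23, 22, 20, 18}
transmit next → 38; now {33, 27, 25, 23, 22, 20, 18}
insert 30 → {33, 30, 27, 25, 23, 22, 20, 18}
transmit next → 33; now {30, 27, 25, 23, 22, 20, 18}
transmit next → 30; now {27, 25, 23, 22, 20, 18}
transmit next → 27; now {25, 23, 22, 20, 18}
insert 37 → {37, 25, 23, 22, 20, 18}
transmit next → 37; now {25, 23, 22, 20, 18}
transmit next → 25; now {23, 22, 20, 18}
insert 19 → {23, 22, 20, 19, 18}
transmit next → 23; now {22, 20, 19, 18}
transmit next → 22; now {20, 19, 18}
insert 35 → {35, 20, 19, 18}
insert 39 → {39, 35, 20, 19, 18}
insert 41 → {41, 39, 35, 20, 19, 18}
transmit next → 41; now {39, 35, 20, 19, 18}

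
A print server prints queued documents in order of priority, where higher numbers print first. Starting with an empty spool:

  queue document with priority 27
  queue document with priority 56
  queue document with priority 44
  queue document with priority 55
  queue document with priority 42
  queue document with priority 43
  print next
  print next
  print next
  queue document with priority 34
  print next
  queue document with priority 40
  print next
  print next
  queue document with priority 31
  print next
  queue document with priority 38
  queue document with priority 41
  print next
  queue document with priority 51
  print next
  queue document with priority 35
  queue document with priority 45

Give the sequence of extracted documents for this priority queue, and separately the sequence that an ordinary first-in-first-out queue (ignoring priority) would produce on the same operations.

insert 27 → {27}
insert 56 → {56, 27}
insert 44 → {56, 44, 27}
insert 55 → {56, 55, 44, 27}
insert 42 → {56, 55, 44, 42, 27}
insert 43 → {56, 55, 44, 43, 42, 27}
print next → 56; now {55, 44, 43, 42, 27}
print next → 55; now {44, 43, 42, 27}
print next → 44; now {43, 42, 27}
insert 34 → {43, 42, 34, 27}
print next → 43; now {42, 34, 27}
insert 40 → {42, 40, 34, 27}
print next → 42; now {40, 34, 27}
print next → 40; now {34, 27}
insert 31 → {34, 31, 27}
print next → 34; now {31, 27}
insert 38 → {38, 31, 27}
insert 41 → {41, 38, 31, 27}
print next → 41; now {38, 31, 27}
insert 51 → {51, 38, 31, 27}
print next → 51; now {38, 31, 27}
insert 35 → {38, 35, 31, 27}
insert 45 → {45, 38, 35, 31, 27}

priority queue: 56, 55, 44, 43, 42, 40, 34, 41, 51; FIFO queue: [27, 56, 44, 55, 42, 43, 34, 40, 31]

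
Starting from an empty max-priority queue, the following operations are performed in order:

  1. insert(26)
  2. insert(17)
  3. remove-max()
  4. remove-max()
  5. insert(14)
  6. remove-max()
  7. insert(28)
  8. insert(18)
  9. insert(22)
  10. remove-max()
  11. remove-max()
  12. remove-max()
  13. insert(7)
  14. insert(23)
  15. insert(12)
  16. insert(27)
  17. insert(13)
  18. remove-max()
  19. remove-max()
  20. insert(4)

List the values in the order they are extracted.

insert 26 → {26}
insert 17 → {26, 17}
remove-max → 26; now {17}
remove-max → 17; now {}
insert 14 → {14}
remove-max → 14; now {}
insert 28 → {28}
insert 18 → {28, 18}
insert 22 → {28, 22, 18}
remove-max → 28; now {22, 18}
remove-max → 22; now {18}
remove-max → 18; now {}
insert 7 → {7}
insert 23 → {23, 7}
insert 12 → {23, 12, 7}
insert 27 → {27, 23, 12, 7}
insert 13 → {27, 23, 13, 12, 7}
remove-max → 27; now {23, 13, 12, 7}
remove-max → 23; now {13, 12, 7}
insert 4 → {13, 12, 7, 4}

26 → 17 → 14 → 28 → 22 → 18 → 27 → 23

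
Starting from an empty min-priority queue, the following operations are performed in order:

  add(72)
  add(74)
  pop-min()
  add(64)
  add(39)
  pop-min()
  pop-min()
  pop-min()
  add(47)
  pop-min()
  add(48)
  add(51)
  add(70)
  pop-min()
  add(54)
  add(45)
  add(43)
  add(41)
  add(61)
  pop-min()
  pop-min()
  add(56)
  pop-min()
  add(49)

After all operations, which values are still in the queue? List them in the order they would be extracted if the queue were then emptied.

insert 72 → {72}
insert 74 → {72, 74}
pop-min → 72; now {74}
insert 64 → {64, 74}
insert 39 → {39, 64, 74}
pop-min → 39; now {64, 74}
pop-min → 64; now {74}
pop-min → 74; now {}
insert 47 → {47}
pop-min → 47; now {}
insert 48 → {48}
insert 51 → {48, 51}
insert 70 → {48, 51, 70}
pop-min → 48; now {51, 70}
insert 54 → {51, 54, 70}
insert 45 → {45, 51, 54, 70}
insert 43 → {43, 45, 51, 54, 70}
insert 41 → {41, 43, 45, 51, 54, 70}
insert 61 → {41, 43, 45, 51, 54, 61, 70}
pop-min → 41; now {43, 45, 51, 54, 61, 70}
pop-min → 43; now {45, 51, 54, 61, 70}
insert 56 → {45, 51, 54, 56, 61, 70}
pop-min → 45; now {51, 54, 56, 61, 70}
insert 49 → {49, 51, 54, 56, 61, 70}

49, 51, 54, 56, 61, 70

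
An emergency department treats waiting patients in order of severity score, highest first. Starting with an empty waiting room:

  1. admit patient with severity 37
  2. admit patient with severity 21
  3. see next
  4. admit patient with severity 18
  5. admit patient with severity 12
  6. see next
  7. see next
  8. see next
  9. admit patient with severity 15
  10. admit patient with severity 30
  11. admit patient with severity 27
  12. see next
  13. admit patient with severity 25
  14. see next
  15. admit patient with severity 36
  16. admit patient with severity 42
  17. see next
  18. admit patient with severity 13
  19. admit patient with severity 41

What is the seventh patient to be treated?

insert 37 → {37}
insert 21 → {37, 21}
see next → 37; now {21}
insert 18 → {21, 18}
insert 12 → {21, 18, 12}
see next → 21; now {18, 12}
see next → 18; now {12}
see next → 12; now {}
insert 15 → {15}
insert 30 → {30, 15}
insert 27 → {30, 27, 15}
see next → 30; now {27, 15}
insert 25 → {27, 25, 15}
see next → 27; now {25, 15}
insert 36 → {36, 25, 15}
insert 42 → {42, 36, 25, 15}
see next → 42; now {36, 25, 15}
insert 13 → {36, 25, 15, 13}
insert 41 → {41, 36, 25, 15, 13}

42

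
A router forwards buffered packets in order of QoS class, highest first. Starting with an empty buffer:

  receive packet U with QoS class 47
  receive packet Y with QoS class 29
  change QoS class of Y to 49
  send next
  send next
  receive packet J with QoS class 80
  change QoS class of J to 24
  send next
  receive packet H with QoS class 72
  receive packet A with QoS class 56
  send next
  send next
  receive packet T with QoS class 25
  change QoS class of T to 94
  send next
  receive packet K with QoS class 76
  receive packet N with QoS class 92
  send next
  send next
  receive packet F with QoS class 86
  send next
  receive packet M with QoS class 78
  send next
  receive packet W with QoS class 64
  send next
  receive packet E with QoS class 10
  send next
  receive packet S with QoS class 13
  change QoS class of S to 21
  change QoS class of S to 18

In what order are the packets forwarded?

add U (QoS class 47) → {U:47}
add Y (QoS class 29) → {U:47, Y:29}
update Y to QoS class 49 → {Y:49, U:47}
send next → Y; now {U:47}
send next → U; now {}
add J (QoS class 80) → {J:80}
update J to QoS class 24 → {J:24}
send next → J; now {}
add H (QoS class 72) → {H:72}
add A (QoS class 56) → {H:72, A:56}
send next → H; now {A:56}
send next → A; now {}
add T (QoS class 25) → {T:25}
update T to QoS class 94 → {T:94}
send next → T; now {}
add K (QoS class 76) → {K:76}
add N (QoS class 92) → {N:92, K:76}
send next → N; now {K:76}
send next → K; now {}
add F (QoS class 86) → {F:86}
send next → F; now {}
add M (QoS class 78) → {M:78}
send next → M; now {}
add W (QoS class 64) → {W:64}
send next → W; now {}
add E (QoS class 10) → {E:10}
send next → E; now {}
add S (QoS class 13) → {S:13}
update S to QoS class 21 → {S:21}
update S to QoS class 18 → {S:18}

Y, U, J, H, A, T, N, K, F, M, W, E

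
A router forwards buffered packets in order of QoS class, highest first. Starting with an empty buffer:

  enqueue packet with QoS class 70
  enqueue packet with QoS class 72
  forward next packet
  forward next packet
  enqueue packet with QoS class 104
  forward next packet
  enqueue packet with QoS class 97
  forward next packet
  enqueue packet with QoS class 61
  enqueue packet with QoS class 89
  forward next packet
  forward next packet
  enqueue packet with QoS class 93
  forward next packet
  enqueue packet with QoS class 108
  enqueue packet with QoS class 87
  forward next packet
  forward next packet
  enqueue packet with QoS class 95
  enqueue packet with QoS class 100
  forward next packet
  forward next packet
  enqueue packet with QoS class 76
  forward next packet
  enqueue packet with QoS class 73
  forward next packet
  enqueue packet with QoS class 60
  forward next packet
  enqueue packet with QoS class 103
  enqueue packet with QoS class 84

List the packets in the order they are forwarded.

insert 70 → {70}
insert 72 → {72, 70}
forward next packet → 72; now {70}
forward next packet → 70; now {}
insert 104 → {104}
forward next packet → 104; now {}
insert 97 → {97}
forward next packet → 97; now {}
insert 61 → {61}
insert 89 → {89, 61}
forward next packet → 89; now {61}
forward next packet → 61; now {}
insert 93 → {93}
forward next packet → 93; now {}
insert 108 → {108}
insert 87 → {108, 87}
forward next packet → 108; now {87}
forward next packet → 87; now {}
insert 95 → {95}
insert 100 → {100, 95}
forward next packet → 100; now {95}
forward next packet → 95; now {}
insert 76 → {76}
forward next packet → 76; now {}
insert 73 → {73}
forward next packet → 73; now {}
insert 60 → {60}
forward next packet → 60; now {}
insert 103 → {103}
insert 84 → {103, 84}

[72, 70, 104, 97, 89, 61, 93, 108, 87, 100, 95, 76, 73, 60]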